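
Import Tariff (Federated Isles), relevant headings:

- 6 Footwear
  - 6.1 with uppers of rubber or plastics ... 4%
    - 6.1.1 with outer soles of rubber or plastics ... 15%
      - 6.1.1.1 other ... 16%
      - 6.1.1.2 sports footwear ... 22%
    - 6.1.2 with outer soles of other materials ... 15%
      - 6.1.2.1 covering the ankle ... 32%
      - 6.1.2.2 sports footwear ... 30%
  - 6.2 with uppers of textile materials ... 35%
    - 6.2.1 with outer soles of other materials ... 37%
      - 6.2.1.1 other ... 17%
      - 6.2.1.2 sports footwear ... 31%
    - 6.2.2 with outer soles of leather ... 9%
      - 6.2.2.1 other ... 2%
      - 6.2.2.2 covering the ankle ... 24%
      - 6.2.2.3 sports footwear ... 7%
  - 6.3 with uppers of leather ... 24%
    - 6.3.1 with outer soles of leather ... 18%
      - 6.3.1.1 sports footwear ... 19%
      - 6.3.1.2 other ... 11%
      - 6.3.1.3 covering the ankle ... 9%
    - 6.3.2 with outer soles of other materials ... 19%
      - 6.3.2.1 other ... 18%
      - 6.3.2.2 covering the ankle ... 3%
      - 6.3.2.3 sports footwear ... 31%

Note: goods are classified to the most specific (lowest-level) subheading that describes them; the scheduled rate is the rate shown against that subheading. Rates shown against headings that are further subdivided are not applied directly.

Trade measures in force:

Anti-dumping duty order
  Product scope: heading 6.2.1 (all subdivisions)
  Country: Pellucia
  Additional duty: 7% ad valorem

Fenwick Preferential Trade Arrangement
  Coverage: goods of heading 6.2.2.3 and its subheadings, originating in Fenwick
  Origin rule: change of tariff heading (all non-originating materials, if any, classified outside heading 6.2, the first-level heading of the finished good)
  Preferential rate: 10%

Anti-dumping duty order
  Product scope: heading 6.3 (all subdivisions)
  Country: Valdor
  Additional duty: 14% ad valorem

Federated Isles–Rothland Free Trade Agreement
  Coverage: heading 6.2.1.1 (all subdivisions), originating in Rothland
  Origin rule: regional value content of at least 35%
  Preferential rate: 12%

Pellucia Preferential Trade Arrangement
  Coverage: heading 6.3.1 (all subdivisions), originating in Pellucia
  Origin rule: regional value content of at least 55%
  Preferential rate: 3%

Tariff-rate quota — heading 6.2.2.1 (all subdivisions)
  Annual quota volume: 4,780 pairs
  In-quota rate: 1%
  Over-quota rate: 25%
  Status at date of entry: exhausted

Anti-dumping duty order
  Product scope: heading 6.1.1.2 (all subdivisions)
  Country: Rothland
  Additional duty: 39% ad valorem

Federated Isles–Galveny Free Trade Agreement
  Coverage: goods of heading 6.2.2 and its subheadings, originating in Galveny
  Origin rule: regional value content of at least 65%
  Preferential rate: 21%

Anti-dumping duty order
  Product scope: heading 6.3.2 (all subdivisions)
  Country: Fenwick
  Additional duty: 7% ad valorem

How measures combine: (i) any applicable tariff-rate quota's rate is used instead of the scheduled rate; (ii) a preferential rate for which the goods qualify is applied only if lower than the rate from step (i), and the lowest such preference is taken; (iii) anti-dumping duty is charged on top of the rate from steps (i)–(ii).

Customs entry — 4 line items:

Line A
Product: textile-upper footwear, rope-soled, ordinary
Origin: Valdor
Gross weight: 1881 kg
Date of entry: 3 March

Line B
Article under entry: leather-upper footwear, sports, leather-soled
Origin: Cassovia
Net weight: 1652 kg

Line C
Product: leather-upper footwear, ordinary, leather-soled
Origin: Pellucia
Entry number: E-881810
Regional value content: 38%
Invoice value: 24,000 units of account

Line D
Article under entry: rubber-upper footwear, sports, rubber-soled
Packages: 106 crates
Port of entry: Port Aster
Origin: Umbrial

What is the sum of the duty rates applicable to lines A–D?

Line A: textile-upper → 6.2; rope-soled → 6.2.1; ordinary → 6.2.1.1. Scheduled 17%. No special measure applies. → 17%.
Line B: leather-upper → 6.3; leather-soled → 6.3.1; sports → 6.3.1.1. Scheduled 19%. No special measure applies. → 19%.
Line C: leather-upper → 6.3; leather-soled → 6.3.1; ordinary → 6.3.1.2. Scheduled 11%. Pellucia agreement on 6.3.1: RVC < 55%. → 11%.
Line D: rubber-upper → 6.1; rubber-soled → 6.1.1; sports → 6.1.1.2. Scheduled 22%. No special measure applies. → 22%.
Sum: 17% + 19% + 11% + 22% = 69%.

69%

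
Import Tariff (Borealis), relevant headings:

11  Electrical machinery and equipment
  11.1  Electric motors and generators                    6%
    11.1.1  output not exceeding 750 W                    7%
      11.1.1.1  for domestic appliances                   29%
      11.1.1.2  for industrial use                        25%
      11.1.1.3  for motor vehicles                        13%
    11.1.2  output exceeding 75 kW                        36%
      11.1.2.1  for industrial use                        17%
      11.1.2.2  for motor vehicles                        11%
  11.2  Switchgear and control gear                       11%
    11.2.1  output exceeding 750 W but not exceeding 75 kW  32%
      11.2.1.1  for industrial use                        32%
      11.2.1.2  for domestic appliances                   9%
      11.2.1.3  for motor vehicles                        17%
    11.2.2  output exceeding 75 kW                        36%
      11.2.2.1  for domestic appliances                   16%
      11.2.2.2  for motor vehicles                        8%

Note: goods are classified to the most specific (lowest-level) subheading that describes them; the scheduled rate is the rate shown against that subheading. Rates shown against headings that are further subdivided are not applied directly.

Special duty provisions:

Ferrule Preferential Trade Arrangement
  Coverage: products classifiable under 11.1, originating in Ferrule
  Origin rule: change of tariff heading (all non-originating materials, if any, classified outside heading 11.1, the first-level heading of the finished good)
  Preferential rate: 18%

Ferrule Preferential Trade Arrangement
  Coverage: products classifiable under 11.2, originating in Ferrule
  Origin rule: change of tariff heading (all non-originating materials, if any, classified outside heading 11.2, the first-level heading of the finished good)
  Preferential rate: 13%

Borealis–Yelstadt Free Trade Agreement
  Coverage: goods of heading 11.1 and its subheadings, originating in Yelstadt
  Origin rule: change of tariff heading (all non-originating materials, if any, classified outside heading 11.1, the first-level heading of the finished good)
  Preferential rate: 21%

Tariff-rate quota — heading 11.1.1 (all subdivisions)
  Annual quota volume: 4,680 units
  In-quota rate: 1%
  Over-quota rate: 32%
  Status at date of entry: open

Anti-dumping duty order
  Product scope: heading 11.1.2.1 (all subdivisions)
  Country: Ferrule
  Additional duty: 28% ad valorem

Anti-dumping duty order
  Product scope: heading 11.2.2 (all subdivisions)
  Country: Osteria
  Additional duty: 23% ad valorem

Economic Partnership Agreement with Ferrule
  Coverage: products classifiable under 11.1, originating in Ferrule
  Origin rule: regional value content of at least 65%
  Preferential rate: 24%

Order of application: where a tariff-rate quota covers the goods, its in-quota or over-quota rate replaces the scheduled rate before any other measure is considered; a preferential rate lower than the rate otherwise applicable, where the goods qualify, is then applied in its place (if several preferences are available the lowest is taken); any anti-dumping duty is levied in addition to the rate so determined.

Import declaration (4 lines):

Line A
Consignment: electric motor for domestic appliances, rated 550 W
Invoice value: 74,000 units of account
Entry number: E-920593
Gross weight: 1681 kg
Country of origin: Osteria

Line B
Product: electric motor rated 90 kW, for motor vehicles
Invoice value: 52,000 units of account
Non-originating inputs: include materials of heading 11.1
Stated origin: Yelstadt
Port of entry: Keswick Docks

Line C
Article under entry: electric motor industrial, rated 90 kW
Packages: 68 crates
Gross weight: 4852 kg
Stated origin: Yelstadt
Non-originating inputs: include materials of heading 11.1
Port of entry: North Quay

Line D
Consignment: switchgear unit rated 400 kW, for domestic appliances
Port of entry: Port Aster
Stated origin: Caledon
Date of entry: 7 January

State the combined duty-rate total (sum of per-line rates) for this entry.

45%

Line A: electric motor → 11.1; rated 550 W → 11.1.1; for domestic appliances → 11.1.1.1. Scheduled 29%. quota on 11.1.1 open → in-quota 1%. → 1%.
Line B: electric motor → 11.1; rated 90 kW → 11.1.2; for motor vehicles → 11.1.2.2. Scheduled 11%. Yelstadt agreement on 11.1: CTH not met. → 11%.
Line C: electric motor → 11.1; rated 90 kW → 11.1.2; industrial → 11.1.2.1. Scheduled 17%. Yelstadt agreement on 11.1: CTH not met. → 17%.
Line D: switchgear unit → 11.2; rated 400 kW → 11.2.2; for domestic appliances → 11.2.2.1. Scheduled 16%. No special measure applies. → 16%.
Sum: 1% + 11% + 17% + 16% = 45%.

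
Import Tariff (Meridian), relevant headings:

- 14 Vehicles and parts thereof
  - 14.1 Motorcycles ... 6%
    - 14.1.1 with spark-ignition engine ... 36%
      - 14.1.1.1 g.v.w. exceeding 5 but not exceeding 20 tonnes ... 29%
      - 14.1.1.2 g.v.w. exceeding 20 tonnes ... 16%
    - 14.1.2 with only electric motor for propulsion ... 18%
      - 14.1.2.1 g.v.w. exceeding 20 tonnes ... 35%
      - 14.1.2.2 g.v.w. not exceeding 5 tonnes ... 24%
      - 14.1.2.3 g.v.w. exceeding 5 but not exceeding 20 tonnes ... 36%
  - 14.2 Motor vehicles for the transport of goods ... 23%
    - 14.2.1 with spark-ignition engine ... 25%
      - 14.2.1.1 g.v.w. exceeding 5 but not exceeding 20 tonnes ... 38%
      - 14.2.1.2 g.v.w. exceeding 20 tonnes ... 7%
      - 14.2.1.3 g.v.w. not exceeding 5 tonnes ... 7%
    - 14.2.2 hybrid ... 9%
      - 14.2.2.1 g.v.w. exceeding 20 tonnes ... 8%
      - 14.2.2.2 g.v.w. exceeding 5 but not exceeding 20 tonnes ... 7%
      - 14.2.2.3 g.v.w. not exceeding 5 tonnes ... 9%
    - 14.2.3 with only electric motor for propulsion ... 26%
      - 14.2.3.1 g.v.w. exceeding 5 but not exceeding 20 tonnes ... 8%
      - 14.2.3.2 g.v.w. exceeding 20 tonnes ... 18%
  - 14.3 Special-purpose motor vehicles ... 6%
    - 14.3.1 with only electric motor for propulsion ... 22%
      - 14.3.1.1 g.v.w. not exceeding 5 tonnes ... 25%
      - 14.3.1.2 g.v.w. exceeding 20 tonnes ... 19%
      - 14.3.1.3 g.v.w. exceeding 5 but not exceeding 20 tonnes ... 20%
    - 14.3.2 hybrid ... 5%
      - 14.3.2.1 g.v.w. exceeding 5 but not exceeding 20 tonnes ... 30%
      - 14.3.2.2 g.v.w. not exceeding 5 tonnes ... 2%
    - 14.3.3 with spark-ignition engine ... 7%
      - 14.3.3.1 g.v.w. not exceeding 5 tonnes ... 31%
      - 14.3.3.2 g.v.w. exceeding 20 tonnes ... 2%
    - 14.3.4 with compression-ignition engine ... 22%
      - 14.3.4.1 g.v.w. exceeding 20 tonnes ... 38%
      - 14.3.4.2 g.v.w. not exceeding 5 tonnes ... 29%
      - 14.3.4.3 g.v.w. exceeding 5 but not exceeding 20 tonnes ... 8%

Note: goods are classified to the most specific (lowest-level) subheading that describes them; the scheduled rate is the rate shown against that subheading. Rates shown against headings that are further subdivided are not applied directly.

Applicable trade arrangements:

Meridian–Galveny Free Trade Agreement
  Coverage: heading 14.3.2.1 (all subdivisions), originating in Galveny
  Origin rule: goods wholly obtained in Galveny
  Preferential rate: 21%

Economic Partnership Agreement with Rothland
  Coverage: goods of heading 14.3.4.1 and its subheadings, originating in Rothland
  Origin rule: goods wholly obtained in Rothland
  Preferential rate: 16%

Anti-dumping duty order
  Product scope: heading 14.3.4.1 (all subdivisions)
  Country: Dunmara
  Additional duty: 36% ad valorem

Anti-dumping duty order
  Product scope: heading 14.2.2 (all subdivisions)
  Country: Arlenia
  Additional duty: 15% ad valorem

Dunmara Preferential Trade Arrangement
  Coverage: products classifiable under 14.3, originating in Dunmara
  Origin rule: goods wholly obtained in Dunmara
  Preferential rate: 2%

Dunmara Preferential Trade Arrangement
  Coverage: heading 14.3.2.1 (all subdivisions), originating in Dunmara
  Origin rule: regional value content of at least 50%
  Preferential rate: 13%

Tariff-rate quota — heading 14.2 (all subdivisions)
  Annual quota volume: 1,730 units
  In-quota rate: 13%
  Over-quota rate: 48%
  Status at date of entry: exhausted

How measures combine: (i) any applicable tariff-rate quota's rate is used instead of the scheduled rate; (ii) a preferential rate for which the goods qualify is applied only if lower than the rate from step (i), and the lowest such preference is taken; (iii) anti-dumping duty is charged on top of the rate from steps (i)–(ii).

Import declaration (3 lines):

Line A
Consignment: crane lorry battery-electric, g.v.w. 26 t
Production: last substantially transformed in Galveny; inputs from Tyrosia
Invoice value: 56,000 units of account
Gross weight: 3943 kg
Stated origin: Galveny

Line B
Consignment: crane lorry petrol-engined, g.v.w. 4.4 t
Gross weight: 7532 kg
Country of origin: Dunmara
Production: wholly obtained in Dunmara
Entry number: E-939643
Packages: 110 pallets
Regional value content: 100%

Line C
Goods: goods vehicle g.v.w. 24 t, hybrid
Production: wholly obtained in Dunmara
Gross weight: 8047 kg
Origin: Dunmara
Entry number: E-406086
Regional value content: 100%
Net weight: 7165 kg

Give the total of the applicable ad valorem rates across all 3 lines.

Line A: crane lorry → 14.3; battery-electric → 14.3.1; g.v.w. 26 t → 14.3.1.2. Scheduled 19%. Galveny agreement on 14.3.2.1: 14.3.1.2 not covered. → 19%.
Line B: crane lorry → 14.3; petrol-engined → 14.3.3; g.v.w. 4.4 t → 14.3.3.1. Scheduled 31%. Dunmara agreement on 14.3: wholly obtained → 2% available; Dunmara agreement on 14.3.2.1: 14.3.3.1 not covered; preferential 2%. → 2%.
Line C: goods vehicle → 14.2; hybrid → 14.2.2; g.v.w. 24 t → 14.2.2.1. Scheduled 8%. quota on 14.2 exhausted → over-quota 48%; Dunmara agreement on 14.3: 14.2.2.1 not covered; Dunmara agreement on 14.3.2.1: 14.2.2.1 not covered. → 48%.
Sum: 19% + 2% + 48% = 69%.

69%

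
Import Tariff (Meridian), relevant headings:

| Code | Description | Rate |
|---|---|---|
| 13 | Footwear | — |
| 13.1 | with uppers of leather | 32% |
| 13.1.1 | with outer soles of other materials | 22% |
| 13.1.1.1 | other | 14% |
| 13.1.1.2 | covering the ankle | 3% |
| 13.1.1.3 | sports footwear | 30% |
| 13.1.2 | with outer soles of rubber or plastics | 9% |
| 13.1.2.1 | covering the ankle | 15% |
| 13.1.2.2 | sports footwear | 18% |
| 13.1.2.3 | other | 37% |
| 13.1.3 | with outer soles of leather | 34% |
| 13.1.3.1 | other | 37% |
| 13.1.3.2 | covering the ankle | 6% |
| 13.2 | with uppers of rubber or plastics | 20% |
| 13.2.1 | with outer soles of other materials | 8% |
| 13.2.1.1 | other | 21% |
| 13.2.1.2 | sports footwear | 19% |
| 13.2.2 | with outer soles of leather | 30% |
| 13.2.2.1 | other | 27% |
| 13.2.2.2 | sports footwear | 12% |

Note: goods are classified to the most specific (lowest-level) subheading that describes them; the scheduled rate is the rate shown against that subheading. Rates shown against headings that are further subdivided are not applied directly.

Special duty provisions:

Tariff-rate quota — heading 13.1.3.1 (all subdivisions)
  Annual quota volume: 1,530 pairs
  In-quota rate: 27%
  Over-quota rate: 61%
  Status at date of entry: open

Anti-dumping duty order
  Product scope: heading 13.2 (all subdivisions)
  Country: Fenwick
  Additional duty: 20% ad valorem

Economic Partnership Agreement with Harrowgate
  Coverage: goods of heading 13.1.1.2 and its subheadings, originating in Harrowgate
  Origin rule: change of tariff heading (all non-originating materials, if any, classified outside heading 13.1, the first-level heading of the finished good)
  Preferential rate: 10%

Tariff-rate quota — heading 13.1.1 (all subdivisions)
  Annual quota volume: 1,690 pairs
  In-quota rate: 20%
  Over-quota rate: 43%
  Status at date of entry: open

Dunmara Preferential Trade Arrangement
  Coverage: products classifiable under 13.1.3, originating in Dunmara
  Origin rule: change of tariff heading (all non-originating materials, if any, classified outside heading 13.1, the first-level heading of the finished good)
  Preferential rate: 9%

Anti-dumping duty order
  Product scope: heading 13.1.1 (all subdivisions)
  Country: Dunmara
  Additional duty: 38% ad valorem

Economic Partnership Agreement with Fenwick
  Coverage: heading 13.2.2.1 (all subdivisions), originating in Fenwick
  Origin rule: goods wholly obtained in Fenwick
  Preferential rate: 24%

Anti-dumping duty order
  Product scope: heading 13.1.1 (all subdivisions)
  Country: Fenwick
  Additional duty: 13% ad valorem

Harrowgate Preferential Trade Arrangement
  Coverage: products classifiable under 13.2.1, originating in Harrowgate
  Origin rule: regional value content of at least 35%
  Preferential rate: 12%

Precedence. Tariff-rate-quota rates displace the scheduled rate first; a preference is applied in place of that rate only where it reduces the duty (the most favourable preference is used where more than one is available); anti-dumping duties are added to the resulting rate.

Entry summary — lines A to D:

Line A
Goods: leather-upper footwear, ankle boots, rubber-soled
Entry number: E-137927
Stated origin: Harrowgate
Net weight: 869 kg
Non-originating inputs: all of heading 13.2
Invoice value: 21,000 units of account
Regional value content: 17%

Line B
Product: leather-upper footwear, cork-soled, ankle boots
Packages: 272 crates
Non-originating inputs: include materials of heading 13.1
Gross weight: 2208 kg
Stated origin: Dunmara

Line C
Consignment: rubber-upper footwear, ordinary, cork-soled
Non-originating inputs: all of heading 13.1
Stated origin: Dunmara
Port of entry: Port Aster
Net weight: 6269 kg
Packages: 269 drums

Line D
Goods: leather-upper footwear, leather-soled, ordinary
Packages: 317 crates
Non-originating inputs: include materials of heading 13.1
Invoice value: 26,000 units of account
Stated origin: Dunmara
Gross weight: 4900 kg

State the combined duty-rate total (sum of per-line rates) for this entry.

121%

Line A: leather-upper → 13.1; rubber-soled → 13.1.2; ankle boots → 13.1.2.1. Scheduled 15%. Harrowgate agreement on 13.1.1.2: 13.1.2.1 not covered; Harrowgate agreement on 13.2.1: 13.1.2.1 not covered. → 15%.
Line B: leather-upper → 13.1; cork-soled → 13.1.1; ankle boots → 13.1.1.2. Scheduled 3%. quota on 13.1.1 open → in-quota 20%; Dunmara agreement on 13.1.3: 13.1.1.2 not covered; anti-dumping (Dunmara, 13.1.1): +38%; total 20% + 38% = 58%. → 58%.
Line C: rubber-upper → 13.2; cork-soled → 13.2.1; ordinary → 13.2.1.1. Scheduled 21%. Dunmara agreement on 13.1.3: 13.2.1.1 not covered. → 21%.
Line D: leather-upper → 13.1; leather-soled → 13.1.3; ordinary → 13.1.3.1. Scheduled 37%. quota on 13.1.3.1 open → in-quota 27%; Dunmara agreement on 13.1.3: CTH not met. → 27%.
Sum: 15% + 58% + 21% + 27% = 121%.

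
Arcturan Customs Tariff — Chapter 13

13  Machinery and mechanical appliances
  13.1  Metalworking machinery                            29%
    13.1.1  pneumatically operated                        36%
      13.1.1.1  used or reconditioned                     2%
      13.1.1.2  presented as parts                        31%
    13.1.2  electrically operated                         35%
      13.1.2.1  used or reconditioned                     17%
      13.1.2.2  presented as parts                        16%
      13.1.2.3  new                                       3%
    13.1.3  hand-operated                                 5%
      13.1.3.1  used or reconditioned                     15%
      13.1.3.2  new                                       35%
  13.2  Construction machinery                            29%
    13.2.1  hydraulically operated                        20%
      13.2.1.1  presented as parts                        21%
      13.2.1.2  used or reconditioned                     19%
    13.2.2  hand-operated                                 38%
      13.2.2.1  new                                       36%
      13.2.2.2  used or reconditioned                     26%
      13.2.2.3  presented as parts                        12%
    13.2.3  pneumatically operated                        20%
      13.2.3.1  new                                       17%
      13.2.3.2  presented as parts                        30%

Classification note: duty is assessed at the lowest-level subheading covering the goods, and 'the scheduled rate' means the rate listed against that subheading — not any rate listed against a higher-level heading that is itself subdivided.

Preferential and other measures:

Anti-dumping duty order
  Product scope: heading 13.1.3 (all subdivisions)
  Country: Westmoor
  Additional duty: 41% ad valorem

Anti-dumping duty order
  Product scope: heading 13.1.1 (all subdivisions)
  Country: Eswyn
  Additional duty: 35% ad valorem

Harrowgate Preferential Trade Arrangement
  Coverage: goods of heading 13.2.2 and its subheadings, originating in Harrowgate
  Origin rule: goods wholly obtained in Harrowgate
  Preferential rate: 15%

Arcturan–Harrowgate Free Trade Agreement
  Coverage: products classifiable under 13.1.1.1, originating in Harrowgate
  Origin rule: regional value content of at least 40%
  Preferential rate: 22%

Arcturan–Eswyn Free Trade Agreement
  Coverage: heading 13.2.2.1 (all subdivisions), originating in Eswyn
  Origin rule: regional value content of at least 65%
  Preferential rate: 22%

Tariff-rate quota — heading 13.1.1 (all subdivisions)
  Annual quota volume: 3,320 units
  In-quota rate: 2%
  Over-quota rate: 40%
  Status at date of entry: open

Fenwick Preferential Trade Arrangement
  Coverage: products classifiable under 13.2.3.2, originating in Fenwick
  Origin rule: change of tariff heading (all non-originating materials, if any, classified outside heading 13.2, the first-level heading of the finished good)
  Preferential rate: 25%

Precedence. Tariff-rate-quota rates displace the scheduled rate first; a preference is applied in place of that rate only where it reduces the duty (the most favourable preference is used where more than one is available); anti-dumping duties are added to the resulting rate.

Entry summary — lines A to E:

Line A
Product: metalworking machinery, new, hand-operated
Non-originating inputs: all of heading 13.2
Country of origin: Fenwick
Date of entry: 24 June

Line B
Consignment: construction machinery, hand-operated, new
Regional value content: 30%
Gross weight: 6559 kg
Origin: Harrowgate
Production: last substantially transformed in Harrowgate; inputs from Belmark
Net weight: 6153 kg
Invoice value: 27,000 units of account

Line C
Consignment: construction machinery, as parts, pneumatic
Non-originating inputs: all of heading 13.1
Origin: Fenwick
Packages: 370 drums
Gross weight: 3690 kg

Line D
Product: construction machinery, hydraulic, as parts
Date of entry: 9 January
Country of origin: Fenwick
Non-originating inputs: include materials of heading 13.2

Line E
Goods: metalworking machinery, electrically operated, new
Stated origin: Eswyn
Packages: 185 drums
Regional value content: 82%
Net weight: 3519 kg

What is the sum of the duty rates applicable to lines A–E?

Line A: metalworking → 13.1; hand-operated → 13.1.3; new → 13.1.3.2. Scheduled 35%. Fenwick agreement on 13.2.3.2: 13.1.3.2 not covered. → 35%.
Line B: construction → 13.2; hand-operated → 13.2.2; new → 13.2.2.1. Scheduled 36%. Harrowgate agreement on 13.2.2: not wholly obtained; Harrowgate agreement on 13.1.1.1: 13.2.2.1 not covered. → 36%.
Line C: construction → 13.2; pneumatic → 13.2.3; as parts → 13.2.3.2. Scheduled 30%. Fenwick agreement on 13.2.3.2: CTH met → 25% available; preferential 25%. → 25%.
Line D: construction → 13.2; hydraulic → 13.2.1; as parts → 13.2.1.1. Scheduled 21%. Fenwick agreement on 13.2.3.2: 13.2.1.1 not covered. → 21%.
Line E: metalworking → 13.1; electrically operated → 13.1.2; new → 13.1.2.3. Scheduled 3%. Eswyn agreement on 13.2.2.1: 13.1.2.3 not covered. → 3%.
Sum: 35% + 36% + 25% + 21% + 3% = 120%.

120%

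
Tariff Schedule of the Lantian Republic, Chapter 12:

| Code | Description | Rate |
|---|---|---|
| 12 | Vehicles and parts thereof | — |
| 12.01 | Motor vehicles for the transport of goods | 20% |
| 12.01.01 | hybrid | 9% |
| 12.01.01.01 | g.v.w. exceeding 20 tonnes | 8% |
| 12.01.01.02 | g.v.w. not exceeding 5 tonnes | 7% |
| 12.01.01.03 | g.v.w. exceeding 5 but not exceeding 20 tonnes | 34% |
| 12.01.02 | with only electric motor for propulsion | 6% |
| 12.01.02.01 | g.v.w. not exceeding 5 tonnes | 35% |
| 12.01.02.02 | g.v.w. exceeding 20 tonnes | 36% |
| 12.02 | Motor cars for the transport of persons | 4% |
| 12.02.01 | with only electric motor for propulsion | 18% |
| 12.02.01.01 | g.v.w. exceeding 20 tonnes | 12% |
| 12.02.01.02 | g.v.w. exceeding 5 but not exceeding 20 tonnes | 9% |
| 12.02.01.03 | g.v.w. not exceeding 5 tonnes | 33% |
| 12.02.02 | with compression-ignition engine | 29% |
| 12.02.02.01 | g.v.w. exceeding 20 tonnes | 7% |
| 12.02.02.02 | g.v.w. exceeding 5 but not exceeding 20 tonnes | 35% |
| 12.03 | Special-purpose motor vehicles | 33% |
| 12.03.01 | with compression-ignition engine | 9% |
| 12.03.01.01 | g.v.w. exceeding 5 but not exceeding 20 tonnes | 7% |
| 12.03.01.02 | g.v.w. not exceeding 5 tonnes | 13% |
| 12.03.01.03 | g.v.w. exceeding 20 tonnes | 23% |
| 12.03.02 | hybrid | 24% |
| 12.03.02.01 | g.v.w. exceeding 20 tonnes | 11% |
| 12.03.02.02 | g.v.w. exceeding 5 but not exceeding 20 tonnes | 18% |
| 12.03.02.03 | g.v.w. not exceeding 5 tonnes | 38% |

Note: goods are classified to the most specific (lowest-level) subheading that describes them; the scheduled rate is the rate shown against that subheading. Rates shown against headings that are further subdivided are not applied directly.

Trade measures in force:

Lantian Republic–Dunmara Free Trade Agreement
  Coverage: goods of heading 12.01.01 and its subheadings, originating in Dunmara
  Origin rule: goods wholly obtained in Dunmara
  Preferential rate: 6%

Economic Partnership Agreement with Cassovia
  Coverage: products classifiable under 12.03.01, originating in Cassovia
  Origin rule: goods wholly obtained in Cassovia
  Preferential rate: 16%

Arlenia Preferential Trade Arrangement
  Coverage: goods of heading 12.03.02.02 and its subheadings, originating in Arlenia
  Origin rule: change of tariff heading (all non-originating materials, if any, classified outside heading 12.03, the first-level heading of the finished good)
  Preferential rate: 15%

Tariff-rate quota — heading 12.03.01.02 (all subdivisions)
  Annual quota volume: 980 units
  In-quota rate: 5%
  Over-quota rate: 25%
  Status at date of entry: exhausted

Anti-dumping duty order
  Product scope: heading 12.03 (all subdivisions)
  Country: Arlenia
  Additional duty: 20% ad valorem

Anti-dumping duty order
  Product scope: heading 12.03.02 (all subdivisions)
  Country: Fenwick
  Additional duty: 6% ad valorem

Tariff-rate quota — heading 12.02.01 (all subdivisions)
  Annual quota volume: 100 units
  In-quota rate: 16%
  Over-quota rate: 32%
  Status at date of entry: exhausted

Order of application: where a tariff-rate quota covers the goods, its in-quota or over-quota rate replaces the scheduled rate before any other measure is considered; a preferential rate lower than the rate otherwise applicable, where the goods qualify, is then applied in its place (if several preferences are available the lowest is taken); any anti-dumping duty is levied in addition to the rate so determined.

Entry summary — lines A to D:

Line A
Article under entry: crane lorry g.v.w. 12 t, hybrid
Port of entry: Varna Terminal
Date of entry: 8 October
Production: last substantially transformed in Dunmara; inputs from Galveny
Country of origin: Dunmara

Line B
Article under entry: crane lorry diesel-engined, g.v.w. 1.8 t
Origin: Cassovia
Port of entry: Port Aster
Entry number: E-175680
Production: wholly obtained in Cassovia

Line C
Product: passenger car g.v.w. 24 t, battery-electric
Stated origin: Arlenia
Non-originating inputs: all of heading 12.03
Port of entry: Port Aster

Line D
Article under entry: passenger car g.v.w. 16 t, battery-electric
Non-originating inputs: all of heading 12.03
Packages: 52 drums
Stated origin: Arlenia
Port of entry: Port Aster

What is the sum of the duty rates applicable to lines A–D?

98%

Line A: crane lorry → 12.03; hybrid → 12.03.02; g.v.w. 12 t → 12.03.02.02. Scheduled 18%. Dunmara agreement on 12.01.01: 12.03.02.02 not covered. → 18%.
Line B: crane lorry → 12.03; diesel-engined → 12.03.01; g.v.w. 1.8 t → 12.03.01.02. Scheduled 13%. quota on 12.03.01.02 exhausted → over-quota 25%; Cassovia agreement on 12.03.01: wholly obtained → 16% available; preferential 16%. → 16%.
Line C: passenger car → 12.02; battery-electric → 12.02.01; g.v.w. 24 t → 12.02.01.01. Scheduled 12%. quota on 12.02.01 exhausted → over-quota 32%; Arlenia agreement on 12.03.02.02: 12.02.01.01 not covered. → 32%.
Line D: passenger car → 12.02; battery-electric → 12.02.01; g.v.w. 16 t → 12.02.01.02. Scheduled 9%. quota on 12.02.01 exhausted → over-quota 32%; Arlenia agreement on 12.03.02.02: 12.02.01.02 not covered. → 32%.
Sum: 18% + 16% + 32% + 32% = 98%.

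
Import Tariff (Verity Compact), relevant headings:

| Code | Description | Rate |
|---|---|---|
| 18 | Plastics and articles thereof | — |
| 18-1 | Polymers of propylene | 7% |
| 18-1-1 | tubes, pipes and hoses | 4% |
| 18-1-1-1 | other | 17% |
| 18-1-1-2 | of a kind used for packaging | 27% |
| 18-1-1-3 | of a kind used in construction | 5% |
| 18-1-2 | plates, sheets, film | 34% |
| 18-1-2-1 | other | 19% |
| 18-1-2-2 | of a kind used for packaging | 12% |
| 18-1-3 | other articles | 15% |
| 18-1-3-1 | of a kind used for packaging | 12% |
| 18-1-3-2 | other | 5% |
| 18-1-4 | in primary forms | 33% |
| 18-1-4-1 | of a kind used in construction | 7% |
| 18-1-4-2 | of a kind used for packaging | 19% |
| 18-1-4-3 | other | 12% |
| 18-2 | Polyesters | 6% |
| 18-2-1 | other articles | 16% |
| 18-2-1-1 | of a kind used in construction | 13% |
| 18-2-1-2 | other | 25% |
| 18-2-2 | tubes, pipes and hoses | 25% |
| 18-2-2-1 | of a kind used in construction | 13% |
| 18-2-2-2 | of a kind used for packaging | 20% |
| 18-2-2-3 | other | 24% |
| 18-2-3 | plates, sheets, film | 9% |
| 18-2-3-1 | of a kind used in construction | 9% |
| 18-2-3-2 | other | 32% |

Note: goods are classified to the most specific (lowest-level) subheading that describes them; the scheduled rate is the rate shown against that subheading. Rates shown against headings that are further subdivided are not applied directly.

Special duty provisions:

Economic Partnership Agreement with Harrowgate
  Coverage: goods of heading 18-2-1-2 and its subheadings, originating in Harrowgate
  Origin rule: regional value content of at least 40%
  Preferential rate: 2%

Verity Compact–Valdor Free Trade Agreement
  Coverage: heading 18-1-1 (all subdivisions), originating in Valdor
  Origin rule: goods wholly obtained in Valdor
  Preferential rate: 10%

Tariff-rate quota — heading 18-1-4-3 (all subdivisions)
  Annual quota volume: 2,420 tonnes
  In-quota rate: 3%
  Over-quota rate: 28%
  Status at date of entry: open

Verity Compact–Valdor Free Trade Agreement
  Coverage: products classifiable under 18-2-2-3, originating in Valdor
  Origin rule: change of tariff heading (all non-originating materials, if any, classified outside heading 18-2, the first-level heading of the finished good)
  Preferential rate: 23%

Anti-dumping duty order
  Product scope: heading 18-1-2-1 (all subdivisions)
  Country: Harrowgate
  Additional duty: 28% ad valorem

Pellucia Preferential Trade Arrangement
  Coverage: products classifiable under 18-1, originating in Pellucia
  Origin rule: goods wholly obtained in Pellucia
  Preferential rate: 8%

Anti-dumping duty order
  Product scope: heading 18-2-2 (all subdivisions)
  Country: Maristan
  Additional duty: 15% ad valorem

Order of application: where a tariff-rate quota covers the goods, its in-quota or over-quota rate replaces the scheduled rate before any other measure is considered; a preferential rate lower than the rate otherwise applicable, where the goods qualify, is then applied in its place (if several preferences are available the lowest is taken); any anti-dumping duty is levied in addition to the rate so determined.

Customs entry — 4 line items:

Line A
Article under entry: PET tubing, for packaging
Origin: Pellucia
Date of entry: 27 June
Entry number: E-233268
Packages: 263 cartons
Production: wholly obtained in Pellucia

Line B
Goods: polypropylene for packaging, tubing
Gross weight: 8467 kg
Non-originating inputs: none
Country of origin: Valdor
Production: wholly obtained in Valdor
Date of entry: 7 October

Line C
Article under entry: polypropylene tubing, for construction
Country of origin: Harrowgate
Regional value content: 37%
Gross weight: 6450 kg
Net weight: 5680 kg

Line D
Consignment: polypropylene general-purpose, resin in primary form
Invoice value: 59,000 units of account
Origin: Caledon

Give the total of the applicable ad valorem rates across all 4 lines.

38%

Line A: PET → 18-2; tubing → 18-2-2; for packaging → 18-2-2-2. Scheduled 20%. Pellucia agreement on 18-1: 18-2-2-2 not covered. → 20%.
Line B: polypropylene → 18-1; tubing → 18-1-1; for packaging → 18-1-1-2. Scheduled 27%. Valdor agreement on 18-1-1: wholly obtained → 10% available; Valdor agreement on 18-2-2-3: 18-1-1-2 not covered; preferential 10%. → 10%.
Line C: polypropylene → 18-1; tubing → 18-1-1; for construction → 18-1-1-3. Scheduled 5%. Harrowgate agreement on 18-2-1-2: 18-1-1-3 not covered. → 5%.
Line D: polypropylene → 18-1; resin in primary form → 18-1-4; general-purpose → 18-1-4-3. Scheduled 12%. quota on 18-1-4-3 open → in-quota 3%. → 3%.
Sum: 20% + 10% + 5% + 3% = 38%.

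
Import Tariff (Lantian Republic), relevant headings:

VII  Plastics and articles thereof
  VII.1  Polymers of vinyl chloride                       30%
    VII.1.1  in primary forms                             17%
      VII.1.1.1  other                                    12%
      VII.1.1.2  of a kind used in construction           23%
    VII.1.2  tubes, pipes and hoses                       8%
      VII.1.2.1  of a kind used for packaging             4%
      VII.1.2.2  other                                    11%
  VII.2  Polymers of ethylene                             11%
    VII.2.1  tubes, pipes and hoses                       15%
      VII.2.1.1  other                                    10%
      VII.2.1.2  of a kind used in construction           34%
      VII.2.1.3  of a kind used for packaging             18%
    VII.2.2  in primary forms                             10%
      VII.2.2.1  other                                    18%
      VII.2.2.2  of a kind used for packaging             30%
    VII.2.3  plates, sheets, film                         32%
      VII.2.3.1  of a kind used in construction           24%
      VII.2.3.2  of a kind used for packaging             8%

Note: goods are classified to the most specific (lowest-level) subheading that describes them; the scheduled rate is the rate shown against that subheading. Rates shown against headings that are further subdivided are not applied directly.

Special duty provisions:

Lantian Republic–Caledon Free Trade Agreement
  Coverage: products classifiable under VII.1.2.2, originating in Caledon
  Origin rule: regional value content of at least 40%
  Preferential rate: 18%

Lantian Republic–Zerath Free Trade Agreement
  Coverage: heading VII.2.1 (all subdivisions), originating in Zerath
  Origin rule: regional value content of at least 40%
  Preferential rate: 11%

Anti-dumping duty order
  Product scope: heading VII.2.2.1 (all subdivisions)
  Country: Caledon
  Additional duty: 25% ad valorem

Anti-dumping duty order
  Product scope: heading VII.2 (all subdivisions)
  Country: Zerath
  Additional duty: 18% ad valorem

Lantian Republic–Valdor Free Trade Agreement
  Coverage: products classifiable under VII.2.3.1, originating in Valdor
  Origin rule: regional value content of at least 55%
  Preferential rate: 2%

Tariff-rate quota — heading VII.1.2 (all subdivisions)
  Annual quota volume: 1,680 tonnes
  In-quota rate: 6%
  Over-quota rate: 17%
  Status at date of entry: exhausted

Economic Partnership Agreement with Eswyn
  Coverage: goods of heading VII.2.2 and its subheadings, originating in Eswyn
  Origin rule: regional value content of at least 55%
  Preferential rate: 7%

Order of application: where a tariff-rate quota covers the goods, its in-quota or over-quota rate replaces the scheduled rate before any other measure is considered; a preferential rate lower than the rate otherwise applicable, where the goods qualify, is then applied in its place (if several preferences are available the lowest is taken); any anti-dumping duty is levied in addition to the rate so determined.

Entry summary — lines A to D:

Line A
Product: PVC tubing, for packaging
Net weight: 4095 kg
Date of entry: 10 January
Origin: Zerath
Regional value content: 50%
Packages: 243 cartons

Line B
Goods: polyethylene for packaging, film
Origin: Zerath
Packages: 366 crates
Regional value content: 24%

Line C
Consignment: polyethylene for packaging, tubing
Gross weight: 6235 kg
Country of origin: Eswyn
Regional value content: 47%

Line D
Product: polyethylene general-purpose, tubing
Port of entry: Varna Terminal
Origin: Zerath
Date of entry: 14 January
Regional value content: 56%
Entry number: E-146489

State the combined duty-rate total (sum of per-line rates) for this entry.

Line A: PVC → VII.1; tubing → VII.1.2; for packaging → VII.1.2.1. Scheduled 4%. quota on VII.1.2 exhausted → over-quota 17%; Zerath agreement on VII.2.1: VII.1.2.1 not covered. → 17%.
Line B: polyethylene → VII.2; film → VII.2.3; for packaging → VII.2.3.2. Scheduled 8%. Zerath agreement on VII.2.1: VII.2.3.2 not covered; anti-dumping (Zerath, VII.2): +18%; total 8% + 18% = 26%. → 26%.
Line C: polyethylene → VII.2; tubing → VII.2.1; for packaging → VII.2.1.3. Scheduled 18%. Eswyn agreement on VII.2.2: VII.2.1.3 not covered. → 18%.
Line D: polyethylene → VII.2; tubing → VII.2.1; general-purpose → VII.2.1.1. Scheduled 10%. Zerath agreement on VII.2.1: RVC ≥ 40% → 11% available; preference 11% not lower than 10% → no reduction; anti-dumping (Zerath, VII.2): +18%; total 10% + 18% = 28%. → 28%.
Sum: 17% + 26% + 18% + 28% = 89%.

89%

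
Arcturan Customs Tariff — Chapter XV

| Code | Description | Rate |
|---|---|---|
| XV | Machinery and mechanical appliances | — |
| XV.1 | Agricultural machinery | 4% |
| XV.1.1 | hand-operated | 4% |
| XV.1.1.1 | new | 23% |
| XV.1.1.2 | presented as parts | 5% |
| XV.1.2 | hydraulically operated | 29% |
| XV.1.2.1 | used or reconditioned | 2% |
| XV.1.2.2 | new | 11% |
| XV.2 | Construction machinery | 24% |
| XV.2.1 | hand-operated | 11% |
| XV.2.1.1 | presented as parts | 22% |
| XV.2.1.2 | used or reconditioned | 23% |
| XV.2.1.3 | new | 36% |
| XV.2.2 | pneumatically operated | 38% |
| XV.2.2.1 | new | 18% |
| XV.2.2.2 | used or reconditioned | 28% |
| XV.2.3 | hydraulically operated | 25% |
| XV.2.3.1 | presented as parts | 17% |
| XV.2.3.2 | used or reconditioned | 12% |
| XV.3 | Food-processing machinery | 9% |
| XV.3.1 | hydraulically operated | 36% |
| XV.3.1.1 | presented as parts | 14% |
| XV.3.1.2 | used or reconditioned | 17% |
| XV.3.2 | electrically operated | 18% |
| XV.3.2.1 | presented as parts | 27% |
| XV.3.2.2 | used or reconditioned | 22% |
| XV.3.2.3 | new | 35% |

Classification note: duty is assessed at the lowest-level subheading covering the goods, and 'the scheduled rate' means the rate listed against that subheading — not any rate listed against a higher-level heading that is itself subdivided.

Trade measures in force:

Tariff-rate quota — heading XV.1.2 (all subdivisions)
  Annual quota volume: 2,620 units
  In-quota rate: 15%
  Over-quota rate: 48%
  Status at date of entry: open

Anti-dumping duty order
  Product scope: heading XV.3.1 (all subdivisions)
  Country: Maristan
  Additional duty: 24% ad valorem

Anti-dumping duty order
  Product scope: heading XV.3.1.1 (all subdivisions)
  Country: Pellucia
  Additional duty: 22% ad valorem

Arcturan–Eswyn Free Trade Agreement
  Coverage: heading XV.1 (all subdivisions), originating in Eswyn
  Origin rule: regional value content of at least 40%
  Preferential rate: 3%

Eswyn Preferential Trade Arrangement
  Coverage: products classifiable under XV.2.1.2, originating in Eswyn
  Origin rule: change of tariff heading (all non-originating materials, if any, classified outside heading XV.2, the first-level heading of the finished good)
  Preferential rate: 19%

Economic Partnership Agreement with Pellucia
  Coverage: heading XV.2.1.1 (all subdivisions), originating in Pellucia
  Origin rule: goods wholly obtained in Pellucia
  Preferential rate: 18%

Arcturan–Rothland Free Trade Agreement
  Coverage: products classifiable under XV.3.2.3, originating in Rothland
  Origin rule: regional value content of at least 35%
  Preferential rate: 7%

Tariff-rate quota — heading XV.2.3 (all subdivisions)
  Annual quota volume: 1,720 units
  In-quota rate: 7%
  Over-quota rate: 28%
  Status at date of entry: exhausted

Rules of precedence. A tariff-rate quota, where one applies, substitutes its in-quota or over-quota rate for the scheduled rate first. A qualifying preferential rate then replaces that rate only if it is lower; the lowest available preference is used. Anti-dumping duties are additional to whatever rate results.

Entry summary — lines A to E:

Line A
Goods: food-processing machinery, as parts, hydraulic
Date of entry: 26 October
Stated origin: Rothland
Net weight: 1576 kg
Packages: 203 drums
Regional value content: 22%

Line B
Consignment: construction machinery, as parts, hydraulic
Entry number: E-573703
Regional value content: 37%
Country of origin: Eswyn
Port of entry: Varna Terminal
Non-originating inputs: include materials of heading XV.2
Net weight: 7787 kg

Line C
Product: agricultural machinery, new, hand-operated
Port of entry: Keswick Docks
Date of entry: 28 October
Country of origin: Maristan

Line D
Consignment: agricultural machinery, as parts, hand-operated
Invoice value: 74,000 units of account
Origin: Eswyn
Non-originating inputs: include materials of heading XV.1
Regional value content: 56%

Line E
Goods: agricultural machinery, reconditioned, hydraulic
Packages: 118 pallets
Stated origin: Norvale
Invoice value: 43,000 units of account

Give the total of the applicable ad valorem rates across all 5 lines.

Line A: food-processing → XV.3; hydraulic → XV.3.1; as parts → XV.3.1.1. Scheduled 14%. Rothland agreement on XV.3.2.3: XV.3.1.1 not covered. → 14%.
Line B: construction → XV.2; hydraulic → XV.2.3; as parts → XV.2.3.1. Scheduled 17%. quota on XV.2.3 exhausted → over-quota 28%; Eswyn agreement on XV.1: XV.2.3.1 not covered; Eswyn agreement on XV.2.1.2: XV.2.3.1 not covered. → 28%.
Line C: agricultural → XV.1; hand-operated → XV.1.1; new → XV.1.1.1. Scheduled 23%. No special measure applies. → 23%.
Line D: agricultural → XV.1; hand-operated → XV.1.1; as parts → XV.1.1.2. Scheduled 5%. Eswyn agreement on XV.1: RVC ≥ 40% → 3% available; Eswyn agreement on XV.2.1.2: XV.1.1.2 not covered; preferential 3%. → 3%.
Line E: agricultural → XV.1; hydraulic → XV.1.2; reconditioned → XV.1.2.1. Scheduled 2%. quota on XV.1.2 open → in-quota 15%. → 15%.
Sum: 14% + 28% + 23% + 3% + 15% = 83%.

83%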